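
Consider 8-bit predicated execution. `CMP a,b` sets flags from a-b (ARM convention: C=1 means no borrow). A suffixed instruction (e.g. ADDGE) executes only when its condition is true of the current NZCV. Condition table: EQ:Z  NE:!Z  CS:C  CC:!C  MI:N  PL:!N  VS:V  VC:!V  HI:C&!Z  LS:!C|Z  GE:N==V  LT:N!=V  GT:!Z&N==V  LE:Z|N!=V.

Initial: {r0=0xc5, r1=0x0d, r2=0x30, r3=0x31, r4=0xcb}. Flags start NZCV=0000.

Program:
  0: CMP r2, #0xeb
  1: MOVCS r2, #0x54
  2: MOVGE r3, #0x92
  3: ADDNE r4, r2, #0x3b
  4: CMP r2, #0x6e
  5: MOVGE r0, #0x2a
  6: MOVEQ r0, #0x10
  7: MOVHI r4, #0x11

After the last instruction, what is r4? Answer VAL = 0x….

VAL = 0x6b

[0] flags=0000 → (cmp)
[1] flags=0000 CS?F → skip
[2] flags=0000 GE?T → r3=0x92
[3] flags=0000 NE?T → r4=0x6b
[4] flags=1000 → (cmp)
[5] flags=1000 GE?F → skip
[6] flags=1000 EQ?F → skip
[7] flags=1000 HI?F → skip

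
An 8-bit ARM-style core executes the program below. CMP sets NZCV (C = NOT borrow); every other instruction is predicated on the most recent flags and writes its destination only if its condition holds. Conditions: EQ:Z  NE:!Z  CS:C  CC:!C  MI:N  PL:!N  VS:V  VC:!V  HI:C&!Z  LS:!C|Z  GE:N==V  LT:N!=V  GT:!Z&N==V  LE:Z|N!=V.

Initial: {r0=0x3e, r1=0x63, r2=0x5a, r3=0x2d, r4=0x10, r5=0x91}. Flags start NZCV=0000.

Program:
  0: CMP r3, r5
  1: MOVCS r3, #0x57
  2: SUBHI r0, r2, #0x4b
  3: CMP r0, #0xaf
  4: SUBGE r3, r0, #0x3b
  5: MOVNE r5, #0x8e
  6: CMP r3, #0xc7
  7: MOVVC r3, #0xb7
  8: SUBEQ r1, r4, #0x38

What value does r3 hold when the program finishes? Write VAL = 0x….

[0] flags=1001 → (cmp)
[1] flags=1001 CS?F → skip
[2] flags=1001 HI?F → skip
[3] flags=1001 → (cmp)
[4] flags=1001 GE?T → r3=0x03
[5] flags=1001 NE?T → r5=0x8e
[6] flags=0000 → (cmp)
[7] flags=0000 VC?T → r3=0xb7
[8] flags=0000 EQ?F → skip

VAL = 0xb7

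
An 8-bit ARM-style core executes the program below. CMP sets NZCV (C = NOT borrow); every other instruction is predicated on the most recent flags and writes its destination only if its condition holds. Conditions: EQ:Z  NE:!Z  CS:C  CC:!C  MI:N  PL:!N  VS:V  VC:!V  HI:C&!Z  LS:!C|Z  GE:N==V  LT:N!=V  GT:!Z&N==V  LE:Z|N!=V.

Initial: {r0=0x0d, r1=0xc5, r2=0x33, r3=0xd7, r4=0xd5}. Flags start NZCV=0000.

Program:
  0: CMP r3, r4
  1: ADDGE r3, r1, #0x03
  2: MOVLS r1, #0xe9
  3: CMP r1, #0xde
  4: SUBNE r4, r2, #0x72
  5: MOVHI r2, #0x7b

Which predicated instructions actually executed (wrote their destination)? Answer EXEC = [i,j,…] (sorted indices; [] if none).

[0] flags=0010 → (cmp)
[1] flags=0010 GE?T → r3=0xc8
[2] flags=0010 LS?F → skip
[3] flags=1000 → (cmp)
[4] flags=1000 NE?T → r4=0xc1
[5] flags=1000 HI?F → skip

EXEC = [1,4]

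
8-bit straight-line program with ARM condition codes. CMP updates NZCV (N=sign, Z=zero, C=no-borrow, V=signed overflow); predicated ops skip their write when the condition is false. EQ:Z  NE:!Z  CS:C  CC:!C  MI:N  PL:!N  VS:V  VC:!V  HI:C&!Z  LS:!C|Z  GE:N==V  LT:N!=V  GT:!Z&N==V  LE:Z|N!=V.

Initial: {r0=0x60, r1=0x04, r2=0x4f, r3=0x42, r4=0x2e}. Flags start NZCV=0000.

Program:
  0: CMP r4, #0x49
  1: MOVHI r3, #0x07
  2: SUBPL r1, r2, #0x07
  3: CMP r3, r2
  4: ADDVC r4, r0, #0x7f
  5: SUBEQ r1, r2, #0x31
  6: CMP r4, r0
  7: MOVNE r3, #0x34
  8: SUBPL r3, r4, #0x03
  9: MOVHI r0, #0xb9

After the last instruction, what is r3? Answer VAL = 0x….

VAL = 0xdc

0: ✓ CMP  NZCV=1000
1: · MOVHI
2: · SUBPL
3: ✓ CMP  NZCV=1000
4: ✓ ADDVC  r4←0xdf
5: · SUBEQ
6: ✓ CMP  NZCV=0011
7: ✓ MOVNE  r3←0x34
8: ✓ SUBPL  r3←0xdc
9: ✓ MOVHI  r0←0xb9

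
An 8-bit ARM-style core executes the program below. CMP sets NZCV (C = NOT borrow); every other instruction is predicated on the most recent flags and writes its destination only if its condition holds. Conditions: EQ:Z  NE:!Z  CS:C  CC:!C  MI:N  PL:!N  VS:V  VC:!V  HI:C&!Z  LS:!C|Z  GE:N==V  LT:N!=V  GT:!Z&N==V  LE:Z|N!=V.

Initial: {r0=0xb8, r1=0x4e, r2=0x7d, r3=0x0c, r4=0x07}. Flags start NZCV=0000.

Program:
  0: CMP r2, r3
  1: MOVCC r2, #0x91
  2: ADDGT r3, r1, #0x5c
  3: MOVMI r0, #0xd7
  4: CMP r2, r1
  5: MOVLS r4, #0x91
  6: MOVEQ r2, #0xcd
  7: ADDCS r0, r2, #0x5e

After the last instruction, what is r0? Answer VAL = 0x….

VAL = 0xdb

0: ✓ CMP  NZCV=0010
1: · MOVCC
2: ✓ ADDGT  r3←0xaa
3: · MOVMI
4: ✓ CMP  NZCV=0010
5: · MOVLS
6: · MOVEQ
7: ✓ ADDCS  r0←0xdb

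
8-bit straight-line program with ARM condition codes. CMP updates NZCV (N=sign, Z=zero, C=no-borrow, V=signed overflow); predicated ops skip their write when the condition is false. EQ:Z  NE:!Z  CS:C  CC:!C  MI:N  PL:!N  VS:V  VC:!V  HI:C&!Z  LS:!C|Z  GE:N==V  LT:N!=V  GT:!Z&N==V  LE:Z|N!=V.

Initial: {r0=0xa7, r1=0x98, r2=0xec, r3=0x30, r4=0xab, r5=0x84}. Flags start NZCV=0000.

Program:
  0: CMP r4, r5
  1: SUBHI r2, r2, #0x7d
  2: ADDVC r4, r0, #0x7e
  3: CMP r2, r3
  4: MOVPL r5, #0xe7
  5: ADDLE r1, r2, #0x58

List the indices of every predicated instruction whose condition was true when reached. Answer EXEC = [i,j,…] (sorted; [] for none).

EXEC = [1,2,4]

0: ✓ CMP  NZCV=0010
1: ✓ SUBHI  r2←0x6f
2: ✓ ADDVC  r4←0x25
3: ✓ CMP  NZCV=0010
4: ✓ MOVPL  r5←0xe7
5: · ADDLE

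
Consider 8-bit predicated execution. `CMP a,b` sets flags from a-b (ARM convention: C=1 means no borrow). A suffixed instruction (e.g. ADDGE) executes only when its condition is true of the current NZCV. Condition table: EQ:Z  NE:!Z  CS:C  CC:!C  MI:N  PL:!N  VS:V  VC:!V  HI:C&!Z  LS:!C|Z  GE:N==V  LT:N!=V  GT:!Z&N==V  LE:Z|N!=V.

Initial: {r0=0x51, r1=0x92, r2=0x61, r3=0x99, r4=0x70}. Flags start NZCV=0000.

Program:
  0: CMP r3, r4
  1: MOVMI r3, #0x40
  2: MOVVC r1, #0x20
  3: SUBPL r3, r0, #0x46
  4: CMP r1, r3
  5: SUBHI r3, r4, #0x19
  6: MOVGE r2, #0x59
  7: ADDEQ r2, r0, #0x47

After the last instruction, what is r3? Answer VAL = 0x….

[0] flags=0011 → (cmp)
[1] flags=0011 MI?F → skip
[2] flags=0011 VC?F → skip
[3] flags=0011 PL?T → r3=0x0b
[4] flags=1010 → (cmp)
[5] flags=1010 HI?T → r3=0x57
[6] flags=1010 GE?F → skip
[7] flags=1010 EQ?F → skip

VAL = 0x57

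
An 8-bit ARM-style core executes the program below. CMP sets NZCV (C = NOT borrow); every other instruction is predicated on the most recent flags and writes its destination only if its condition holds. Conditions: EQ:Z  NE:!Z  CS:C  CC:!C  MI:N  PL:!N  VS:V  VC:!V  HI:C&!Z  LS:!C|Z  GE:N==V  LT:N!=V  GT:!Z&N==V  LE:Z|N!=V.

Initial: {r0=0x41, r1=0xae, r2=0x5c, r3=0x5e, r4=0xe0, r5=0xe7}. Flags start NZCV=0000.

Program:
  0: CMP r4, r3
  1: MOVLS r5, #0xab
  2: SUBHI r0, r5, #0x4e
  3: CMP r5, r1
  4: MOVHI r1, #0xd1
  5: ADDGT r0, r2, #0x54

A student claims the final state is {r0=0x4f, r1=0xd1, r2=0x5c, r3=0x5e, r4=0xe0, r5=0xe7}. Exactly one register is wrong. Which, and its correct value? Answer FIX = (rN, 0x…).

FIX = (r0, 0xb0)

0: ✓ CMP  NZCV=1010
1: · MOVLS
2: ✓ SUBHI  r0←0x99
3: ✓ CMP  NZCV=0010
4: ✓ MOVHI  r1←0xd1
5: ✓ ADDGT  r0←0xb0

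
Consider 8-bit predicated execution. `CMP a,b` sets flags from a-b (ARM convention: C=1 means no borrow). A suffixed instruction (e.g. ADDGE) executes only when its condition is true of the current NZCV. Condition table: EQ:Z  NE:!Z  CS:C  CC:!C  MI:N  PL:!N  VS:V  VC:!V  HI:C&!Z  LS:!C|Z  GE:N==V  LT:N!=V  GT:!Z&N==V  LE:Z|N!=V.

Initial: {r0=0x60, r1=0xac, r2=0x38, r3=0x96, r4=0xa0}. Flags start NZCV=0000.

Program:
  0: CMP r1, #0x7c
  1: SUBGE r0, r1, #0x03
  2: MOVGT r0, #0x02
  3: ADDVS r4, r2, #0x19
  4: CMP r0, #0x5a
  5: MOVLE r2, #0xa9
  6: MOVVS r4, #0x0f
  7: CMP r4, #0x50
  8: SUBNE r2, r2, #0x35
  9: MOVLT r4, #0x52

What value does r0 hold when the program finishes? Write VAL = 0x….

[0] flags=0011 → (cmp)
[1] flags=0011 GE?F → skip
[2] flags=0011 GT?F → skip
[3] flags=0011 VS?T → r4=0x51
[4] flags=0010 → (cmp)
[5] flags=0010 LE?F → skip
[6] flags=0010 VS?F → skip
[7] flags=0010 → (cmp)
[8] flags=0010 NE?T → r2=0x03
[9] flags=0010 LT?F → skip

VAL = 0x60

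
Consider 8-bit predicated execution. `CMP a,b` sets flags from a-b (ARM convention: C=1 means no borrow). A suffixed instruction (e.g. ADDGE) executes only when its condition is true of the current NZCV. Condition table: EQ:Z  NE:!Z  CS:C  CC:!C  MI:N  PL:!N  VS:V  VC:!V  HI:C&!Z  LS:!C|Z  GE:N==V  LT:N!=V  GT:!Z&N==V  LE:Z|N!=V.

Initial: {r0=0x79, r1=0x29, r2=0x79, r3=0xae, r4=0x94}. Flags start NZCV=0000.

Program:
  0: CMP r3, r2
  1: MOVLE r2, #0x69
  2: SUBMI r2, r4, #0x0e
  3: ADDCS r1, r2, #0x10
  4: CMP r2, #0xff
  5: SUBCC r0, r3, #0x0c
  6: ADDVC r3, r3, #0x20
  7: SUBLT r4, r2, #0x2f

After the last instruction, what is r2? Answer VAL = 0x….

0: ✓ CMP  NZCV=0011
1: ✓ MOVLE  r2←0x69
2: · SUBMI
3: ✓ ADDCS  r1←0x79
4: ✓ CMP  NZCV=0000
5: ✓ SUBCC  r0←0xa2
6: ✓ ADDVC  r3←0xce
7: · SUBLT

VAL = 0x69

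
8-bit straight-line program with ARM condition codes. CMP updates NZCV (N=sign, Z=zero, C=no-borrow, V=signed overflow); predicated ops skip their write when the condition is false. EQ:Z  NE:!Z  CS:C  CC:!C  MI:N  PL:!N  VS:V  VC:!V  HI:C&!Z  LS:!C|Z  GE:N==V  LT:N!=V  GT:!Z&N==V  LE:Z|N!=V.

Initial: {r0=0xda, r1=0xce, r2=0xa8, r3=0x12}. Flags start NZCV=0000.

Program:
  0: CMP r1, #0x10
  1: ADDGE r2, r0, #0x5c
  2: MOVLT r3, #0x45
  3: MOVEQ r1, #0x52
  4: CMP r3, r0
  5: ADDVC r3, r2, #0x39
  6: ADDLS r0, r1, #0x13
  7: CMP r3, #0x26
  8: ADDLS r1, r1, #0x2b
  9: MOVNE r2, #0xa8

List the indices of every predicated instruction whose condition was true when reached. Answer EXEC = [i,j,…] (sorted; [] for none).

EXEC = [2,5,6,9]

0: ✓ CMP  NZCV=1010
1: · ADDGE
2: ✓ MOVLT  r3←0x45
3: · MOVEQ
4: ✓ CMP  NZCV=0000
5: ✓ ADDVC  r3←0xe1
6: ✓ ADDLS  r0←0xe1
7: ✓ CMP  NZCV=1010
8: · ADDLS
9: ✓ MOVNE  r2←0xa8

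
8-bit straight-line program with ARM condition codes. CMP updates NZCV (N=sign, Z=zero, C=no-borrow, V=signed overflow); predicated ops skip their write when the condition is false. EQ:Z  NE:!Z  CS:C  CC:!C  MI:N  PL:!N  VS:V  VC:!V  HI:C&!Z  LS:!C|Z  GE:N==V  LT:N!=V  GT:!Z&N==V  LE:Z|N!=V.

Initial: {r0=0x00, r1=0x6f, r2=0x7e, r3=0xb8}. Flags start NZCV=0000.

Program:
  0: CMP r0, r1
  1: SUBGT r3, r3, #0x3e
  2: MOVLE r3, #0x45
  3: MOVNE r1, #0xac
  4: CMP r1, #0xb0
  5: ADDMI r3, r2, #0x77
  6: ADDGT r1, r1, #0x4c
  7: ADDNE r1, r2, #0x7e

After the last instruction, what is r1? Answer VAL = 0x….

VAL = 0xfc

0: ✓ CMP  NZCV=1000
1: · SUBGT
2: ✓ MOVLE  r3←0x45
3: ✓ MOVNE  r1←0xac
4: ✓ CMP  NZCV=1000
5: ✓ ADDMI  r3←0xf5
6: · ADDGT
7: ✓ ADDNE  r1←0xfc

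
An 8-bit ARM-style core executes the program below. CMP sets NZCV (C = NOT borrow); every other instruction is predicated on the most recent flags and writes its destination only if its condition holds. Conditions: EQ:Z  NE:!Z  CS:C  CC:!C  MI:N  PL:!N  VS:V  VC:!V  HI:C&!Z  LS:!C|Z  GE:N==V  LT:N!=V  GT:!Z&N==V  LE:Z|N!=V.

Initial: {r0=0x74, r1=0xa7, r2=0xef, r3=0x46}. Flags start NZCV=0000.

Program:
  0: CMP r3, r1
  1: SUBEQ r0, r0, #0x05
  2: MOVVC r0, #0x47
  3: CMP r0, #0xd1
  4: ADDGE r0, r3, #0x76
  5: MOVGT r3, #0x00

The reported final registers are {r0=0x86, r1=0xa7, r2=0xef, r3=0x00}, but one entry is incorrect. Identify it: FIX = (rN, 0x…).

FIX = (r0, 0xbc)

0: ✓ CMP  NZCV=1001
1: · SUBEQ
2: · MOVVC
3: ✓ CMP  NZCV=1001
4: ✓ ADDGE  r0←0xbc
5: ✓ MOVGT  r3←0x00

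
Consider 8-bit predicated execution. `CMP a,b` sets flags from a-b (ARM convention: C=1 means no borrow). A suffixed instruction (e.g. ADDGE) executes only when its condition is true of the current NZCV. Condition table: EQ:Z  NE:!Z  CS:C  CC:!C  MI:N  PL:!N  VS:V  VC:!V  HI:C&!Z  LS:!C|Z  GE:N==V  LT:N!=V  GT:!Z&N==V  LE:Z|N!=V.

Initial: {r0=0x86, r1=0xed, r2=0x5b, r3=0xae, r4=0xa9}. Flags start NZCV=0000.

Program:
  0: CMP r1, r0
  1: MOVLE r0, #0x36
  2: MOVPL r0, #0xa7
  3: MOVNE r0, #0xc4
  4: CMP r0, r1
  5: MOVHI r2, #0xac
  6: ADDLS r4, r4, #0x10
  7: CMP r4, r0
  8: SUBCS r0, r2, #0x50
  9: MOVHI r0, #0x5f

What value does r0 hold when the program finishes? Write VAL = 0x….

[0] flags=0010 → (cmp)
[1] flags=0010 LE?F → skip
[2] flags=0010 PL?T → r0=0xa7
[3] flags=0010 NE?T → r0=0xc4
[4] flags=1000 → (cmp)
[5] flags=1000 HI?F → skip
[6] flags=1000 LS?T → r4=0xb9
[7] flags=1000 → (cmp)
[8] flags=1000 CS?F → skip
[9] flags=1000 HI?F → skip

VAL = 0xc4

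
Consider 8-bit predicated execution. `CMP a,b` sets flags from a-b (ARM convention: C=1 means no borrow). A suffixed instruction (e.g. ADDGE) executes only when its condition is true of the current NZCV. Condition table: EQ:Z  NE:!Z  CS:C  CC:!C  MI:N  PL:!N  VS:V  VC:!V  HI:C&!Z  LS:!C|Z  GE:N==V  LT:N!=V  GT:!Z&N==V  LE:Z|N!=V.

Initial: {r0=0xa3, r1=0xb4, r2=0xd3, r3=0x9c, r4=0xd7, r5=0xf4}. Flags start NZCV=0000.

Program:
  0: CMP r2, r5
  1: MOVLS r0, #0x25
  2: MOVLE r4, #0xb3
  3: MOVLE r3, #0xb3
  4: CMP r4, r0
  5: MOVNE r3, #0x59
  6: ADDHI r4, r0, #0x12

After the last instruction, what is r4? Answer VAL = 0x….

[0] flags=1000 → (cmp)
[1] flags=1000 LS?T → r0=0x25
[2] flags=1000 LE?T → r4=0xb3
[3] flags=1000 LE?T → r3=0xb3
[4] flags=1010 → (cmp)
[5] flags=1010 NE?T → r3=0x59
[6] flags=1010 HI?T → r4=0x37

VAL = 0x37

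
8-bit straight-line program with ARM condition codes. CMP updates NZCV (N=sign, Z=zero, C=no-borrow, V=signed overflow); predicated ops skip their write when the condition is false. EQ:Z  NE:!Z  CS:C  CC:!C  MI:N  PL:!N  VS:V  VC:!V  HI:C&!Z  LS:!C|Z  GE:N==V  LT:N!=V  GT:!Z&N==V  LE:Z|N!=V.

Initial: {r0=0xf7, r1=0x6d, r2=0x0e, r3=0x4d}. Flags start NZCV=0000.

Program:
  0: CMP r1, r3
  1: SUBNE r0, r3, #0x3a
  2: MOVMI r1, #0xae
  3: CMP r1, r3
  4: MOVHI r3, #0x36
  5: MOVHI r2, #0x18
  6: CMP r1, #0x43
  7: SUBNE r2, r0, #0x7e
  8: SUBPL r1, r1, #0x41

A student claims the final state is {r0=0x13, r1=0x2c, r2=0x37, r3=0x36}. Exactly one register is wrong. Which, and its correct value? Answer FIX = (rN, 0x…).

FIX = (r2, 0x95)

[0] flags=0010 → (cmp)
[1] flags=0010 NE?T → r0=0x13
[2] flags=0010 MI?F → skip
[3] flags=0010 → (cmp)
[4] flags=0010 HI?T → r3=0x36
[5] flags=0010 HI?T → r2=0x18
[6] flags=0010 → (cmp)
[7] flags=0010 NE?T → r2=0x95
[8] flags=0010 PL?T → r1=0x2c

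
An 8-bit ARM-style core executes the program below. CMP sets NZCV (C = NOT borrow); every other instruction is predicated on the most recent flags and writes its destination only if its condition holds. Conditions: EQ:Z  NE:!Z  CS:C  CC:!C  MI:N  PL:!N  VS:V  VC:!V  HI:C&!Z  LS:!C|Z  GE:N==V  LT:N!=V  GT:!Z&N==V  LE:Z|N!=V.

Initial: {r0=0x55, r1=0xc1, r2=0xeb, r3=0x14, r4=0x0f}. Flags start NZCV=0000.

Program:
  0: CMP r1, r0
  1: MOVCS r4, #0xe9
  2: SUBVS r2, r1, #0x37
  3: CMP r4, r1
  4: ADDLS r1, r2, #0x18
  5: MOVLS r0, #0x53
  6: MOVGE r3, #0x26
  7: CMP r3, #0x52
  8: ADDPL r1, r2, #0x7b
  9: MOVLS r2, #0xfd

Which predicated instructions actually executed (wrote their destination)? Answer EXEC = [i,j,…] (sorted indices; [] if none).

[0] flags=0011 → (cmp)
[1] flags=0011 CS?T → r4=0xe9
[2] flags=0011 VS?T → r2=0x8a
[3] flags=0010 → (cmp)
[4] flags=0010 LS?F → skip
[5] flags=0010 LS?F → skip
[6] flags=0010 GE?T → r3=0x26
[7] flags=1000 → (cmp)
[8] flags=1000 PL?F → skip
[9] flags=1000 LS?T → r2=0xfd

EXEC = [1,2,6,9]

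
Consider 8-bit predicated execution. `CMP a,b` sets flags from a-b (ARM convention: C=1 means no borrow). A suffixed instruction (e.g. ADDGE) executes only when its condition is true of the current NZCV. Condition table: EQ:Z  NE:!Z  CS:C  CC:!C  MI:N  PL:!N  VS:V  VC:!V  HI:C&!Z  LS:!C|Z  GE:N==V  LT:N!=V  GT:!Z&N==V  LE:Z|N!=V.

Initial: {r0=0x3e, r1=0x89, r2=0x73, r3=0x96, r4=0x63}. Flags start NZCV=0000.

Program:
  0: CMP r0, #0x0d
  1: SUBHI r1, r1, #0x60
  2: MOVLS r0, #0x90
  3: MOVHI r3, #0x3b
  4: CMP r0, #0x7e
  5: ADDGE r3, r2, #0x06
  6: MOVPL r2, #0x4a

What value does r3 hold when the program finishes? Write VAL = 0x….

[0] flags=0010 → (cmp)
[1] flags=0010 HI?T → r1=0x29
[2] flags=0010 LS?F → skip
[3] flags=0010 HI?T → r3=0x3b
[4] flags=1000 → (cmp)
[5] flags=1000 GE?F → skip
[6] flags=1000 PL?F → skip

VAL = 0x3b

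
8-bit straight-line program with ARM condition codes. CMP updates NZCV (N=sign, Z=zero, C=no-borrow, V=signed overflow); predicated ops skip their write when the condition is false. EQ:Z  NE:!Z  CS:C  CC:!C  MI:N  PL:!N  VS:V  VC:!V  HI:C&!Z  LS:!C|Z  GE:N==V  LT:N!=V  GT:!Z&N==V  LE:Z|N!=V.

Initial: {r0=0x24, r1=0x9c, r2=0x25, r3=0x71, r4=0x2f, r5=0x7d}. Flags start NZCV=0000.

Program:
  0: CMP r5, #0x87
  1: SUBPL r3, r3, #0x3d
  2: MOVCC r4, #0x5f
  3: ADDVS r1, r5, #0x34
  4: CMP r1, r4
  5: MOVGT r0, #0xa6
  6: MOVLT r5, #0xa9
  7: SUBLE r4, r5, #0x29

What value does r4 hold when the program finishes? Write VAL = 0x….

[0] flags=1001 → (cmp)
[1] flags=1001 PL?F → skip
[2] flags=1001 CC?T → r4=0x5f
[3] flags=1001 VS?T → r1=0xb1
[4] flags=0011 → (cmp)
[5] flags=0011 GT?F → skip
[6] flags=0011 LT?T → r5=0xa9
[7] flags=0011 LE?T → r4=0x80

VAL = 0x80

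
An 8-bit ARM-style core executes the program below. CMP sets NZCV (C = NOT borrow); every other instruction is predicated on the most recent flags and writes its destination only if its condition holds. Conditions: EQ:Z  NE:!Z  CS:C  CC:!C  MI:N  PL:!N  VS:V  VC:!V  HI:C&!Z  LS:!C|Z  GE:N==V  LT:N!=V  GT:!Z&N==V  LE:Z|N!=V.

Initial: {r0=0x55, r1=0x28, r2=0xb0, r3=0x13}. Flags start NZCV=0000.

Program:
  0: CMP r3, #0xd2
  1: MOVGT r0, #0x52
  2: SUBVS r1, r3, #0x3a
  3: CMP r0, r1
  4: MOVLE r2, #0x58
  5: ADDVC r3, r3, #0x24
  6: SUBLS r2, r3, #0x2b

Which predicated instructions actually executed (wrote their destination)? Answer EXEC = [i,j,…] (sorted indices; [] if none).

0: ✓ CMP  NZCV=0000
1: ✓ MOVGT  r0←0x52
2: · SUBVS
3: ✓ CMP  NZCV=0010
4: · MOVLE
5: ✓ ADDVC  r3←0x37
6: · SUBLS

EXEC = [1,5]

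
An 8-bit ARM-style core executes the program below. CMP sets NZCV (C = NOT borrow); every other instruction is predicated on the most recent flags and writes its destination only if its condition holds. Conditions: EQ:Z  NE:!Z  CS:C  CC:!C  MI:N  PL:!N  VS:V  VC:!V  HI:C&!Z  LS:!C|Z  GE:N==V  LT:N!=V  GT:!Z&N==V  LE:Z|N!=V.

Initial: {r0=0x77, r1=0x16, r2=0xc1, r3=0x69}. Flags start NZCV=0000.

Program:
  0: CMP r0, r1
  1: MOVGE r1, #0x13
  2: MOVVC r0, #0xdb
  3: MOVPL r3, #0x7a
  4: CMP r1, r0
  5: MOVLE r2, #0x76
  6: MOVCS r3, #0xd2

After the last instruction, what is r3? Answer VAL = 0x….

[0] flags=0010 → (cmp)
[1] flags=0010 GE?T → r1=0x13
[2] flags=0010 VC?T → r0=0xdb
[3] flags=0010 PL?T → r3=0x7a
[4] flags=0000 → (cmp)
[5] flags=0000 LE?F → skip
[6] flags=0000 CS?F → skip

VAL = 0x7a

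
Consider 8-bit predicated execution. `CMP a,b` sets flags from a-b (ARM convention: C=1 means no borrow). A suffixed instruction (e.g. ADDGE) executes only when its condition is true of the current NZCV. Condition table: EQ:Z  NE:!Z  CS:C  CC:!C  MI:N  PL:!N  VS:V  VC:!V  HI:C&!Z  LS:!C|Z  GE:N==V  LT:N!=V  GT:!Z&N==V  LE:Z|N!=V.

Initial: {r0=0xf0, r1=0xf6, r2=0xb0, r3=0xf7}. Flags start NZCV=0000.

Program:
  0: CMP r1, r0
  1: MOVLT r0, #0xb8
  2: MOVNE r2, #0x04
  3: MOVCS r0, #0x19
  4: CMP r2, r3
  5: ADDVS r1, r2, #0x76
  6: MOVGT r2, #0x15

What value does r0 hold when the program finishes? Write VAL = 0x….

VAL = 0x19

[0] flags=0010 → (cmp)
[1] flags=0010 LT?F → skip
[2] flags=0010 NE?T → r2=0x04
[3] flags=0010 CS?T → r0=0x19
[4] flags=0000 → (cmp)
[5] flags=0000 VS?F → skip
[6] flags=0000 GT?T → r2=0x15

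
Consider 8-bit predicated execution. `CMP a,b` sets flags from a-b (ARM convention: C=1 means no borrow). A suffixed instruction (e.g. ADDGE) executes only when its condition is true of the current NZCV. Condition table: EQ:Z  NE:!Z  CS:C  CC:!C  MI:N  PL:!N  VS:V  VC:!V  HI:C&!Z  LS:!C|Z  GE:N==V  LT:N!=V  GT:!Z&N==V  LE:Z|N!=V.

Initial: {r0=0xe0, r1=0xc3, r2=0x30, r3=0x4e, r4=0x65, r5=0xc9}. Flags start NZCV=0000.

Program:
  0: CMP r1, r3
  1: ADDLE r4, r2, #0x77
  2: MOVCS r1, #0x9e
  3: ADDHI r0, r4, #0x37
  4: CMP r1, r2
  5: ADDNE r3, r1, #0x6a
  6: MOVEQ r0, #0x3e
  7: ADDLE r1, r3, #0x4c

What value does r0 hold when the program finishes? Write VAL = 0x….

VAL = 0xde

[0] flags=0011 → (cmp)
[1] flags=0011 LE?T → r4=0xa7
[2] flags=0011 CS?T → r1=0x9e
[3] flags=0011 HI?T → r0=0xde
[4] flags=0011 → (cmp)
[5] flags=0011 NE?T → r3=0x08
[6] flags=0011 EQ?F → skip
[7] flags=0011 LE?T → r1=0x54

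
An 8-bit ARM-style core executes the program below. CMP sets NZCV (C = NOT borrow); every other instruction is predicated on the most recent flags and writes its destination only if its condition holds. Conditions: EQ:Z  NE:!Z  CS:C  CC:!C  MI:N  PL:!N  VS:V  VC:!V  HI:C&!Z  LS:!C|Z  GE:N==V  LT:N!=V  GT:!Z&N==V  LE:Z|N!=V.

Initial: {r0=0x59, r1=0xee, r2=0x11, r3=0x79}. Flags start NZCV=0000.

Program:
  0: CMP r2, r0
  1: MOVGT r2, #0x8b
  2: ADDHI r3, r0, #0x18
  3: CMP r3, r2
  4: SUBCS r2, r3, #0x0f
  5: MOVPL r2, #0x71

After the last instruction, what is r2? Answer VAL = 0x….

VAL = 0x71

0: ✓ CMP  NZCV=1000
1: · MOVGT
2: · ADDHI
3: ✓ CMP  NZCV=0010
4: ✓ SUBCS  r2←0x6a
5: ✓ MOVPL  r2←0x71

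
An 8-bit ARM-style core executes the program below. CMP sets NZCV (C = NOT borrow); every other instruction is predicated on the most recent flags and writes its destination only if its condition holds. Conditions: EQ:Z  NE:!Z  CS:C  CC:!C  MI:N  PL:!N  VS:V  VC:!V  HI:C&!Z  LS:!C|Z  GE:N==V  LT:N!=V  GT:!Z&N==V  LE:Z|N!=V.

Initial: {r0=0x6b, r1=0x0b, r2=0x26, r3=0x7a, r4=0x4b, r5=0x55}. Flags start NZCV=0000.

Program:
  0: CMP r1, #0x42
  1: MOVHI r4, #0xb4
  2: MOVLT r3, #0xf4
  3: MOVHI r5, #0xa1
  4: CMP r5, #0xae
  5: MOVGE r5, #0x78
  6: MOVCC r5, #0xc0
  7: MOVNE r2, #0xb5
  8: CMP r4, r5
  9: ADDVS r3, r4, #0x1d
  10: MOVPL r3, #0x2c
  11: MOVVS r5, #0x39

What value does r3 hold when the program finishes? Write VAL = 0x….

[0] flags=1000 → (cmp)
[1] flags=1000 HI?F → skip
[2] flags=1000 LT?T → r3=0xf4
[3] flags=1000 HI?F → skip
[4] flags=1001 → (cmp)
[5] flags=1001 GE?T → r5=0x78
[6] flags=1001 CC?T → r5=0xc0
[7] flags=1001 NE?T → r2=0xb5
[8] flags=1001 → (cmp)
[9] flags=1001 VS?T → r3=0x68
[10] flags=1001 PL?F → skip
[11] flags=1001 VS?T → r5=0x39

VAL = 0x68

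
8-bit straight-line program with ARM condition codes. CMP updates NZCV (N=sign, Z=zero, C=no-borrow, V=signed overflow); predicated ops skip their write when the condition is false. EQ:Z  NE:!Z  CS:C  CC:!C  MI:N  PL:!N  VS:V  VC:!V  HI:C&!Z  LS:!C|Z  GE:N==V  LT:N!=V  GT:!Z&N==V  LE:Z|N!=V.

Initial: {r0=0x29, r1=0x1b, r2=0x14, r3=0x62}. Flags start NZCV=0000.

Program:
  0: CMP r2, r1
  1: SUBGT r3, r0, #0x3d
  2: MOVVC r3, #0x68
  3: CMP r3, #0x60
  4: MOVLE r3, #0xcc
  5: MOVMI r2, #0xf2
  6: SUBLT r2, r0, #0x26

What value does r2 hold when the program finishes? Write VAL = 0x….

0: ✓ CMP  NZCV=1000
1: · SUBGT
2: ✓ MOVVC  r3←0x68
3: ✓ CMP  NZCV=0010
4: · MOVLE
5: · MOVMI
6: · SUBLT

VAL = 0x14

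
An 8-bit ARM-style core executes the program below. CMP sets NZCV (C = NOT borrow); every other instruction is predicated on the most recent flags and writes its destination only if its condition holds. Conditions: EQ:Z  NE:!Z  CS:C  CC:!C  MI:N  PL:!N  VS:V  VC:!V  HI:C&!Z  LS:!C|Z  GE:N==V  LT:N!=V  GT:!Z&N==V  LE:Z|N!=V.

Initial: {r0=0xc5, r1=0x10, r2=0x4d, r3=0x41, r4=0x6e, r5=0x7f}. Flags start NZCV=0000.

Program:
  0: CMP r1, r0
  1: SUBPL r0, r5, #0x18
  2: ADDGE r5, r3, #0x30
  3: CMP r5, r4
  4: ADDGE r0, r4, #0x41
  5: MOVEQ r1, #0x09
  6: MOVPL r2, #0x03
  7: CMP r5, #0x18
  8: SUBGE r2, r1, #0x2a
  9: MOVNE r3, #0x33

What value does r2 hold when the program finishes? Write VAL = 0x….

VAL = 0xe6

[0] flags=0000 → (cmp)
[1] flags=0000 PL?T → r0=0x67
[2] flags=0000 GE?T → r5=0x71
[3] flags=0010 → (cmp)
[4] flags=0010 GE?T → r0=0xaf
[5] flags=0010 EQ?F → skip
[6] flags=0010 PL?T → r2=0x03
[7] flags=0010 → (cmp)
[8] flags=0010 GE?T → r2=0xe6
[9] flags=0010 NE?T → r3=0x33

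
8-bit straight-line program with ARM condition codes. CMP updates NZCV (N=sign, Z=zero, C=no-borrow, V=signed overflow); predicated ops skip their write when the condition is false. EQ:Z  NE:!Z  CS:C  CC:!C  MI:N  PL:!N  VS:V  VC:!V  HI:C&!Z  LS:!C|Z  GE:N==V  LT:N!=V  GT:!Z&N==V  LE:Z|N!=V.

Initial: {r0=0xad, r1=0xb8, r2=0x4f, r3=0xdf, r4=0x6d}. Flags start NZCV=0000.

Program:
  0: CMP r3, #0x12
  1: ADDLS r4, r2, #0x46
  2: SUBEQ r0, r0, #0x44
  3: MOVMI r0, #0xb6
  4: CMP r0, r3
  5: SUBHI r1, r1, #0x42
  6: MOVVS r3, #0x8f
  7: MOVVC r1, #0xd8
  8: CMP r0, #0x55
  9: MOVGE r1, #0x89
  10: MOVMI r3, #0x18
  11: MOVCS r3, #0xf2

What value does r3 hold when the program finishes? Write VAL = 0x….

VAL = 0xf2

0: ✓ CMP  NZCV=1010
1: · ADDLS
2: · SUBEQ
3: ✓ MOVMI  r0←0xb6
4: ✓ CMP  NZCV=1000
5: · SUBHI
6: · MOVVS
7: ✓ MOVVC  r1←0xd8
8: ✓ CMP  NZCV=0011
9: · MOVGE
10: · MOVMI
11: ✓ MOVCS  r3←0xf2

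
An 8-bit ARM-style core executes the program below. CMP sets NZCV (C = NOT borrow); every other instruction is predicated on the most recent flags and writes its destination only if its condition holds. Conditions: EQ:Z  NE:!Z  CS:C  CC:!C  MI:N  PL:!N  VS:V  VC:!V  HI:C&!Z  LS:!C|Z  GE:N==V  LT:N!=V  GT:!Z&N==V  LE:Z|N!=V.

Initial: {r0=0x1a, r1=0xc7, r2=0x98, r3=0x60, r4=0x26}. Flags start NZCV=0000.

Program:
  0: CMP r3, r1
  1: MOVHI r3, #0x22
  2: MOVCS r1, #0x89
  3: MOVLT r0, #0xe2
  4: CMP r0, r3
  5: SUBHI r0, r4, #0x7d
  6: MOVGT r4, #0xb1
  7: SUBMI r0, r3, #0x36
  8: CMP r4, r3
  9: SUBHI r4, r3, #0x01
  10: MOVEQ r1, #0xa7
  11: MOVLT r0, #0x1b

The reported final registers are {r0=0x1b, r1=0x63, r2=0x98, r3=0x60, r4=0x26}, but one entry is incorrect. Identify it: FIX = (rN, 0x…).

FIX = (r1, 0xc7)

[0] flags=1001 → (cmp)
[1] flags=1001 HI?F → skip
[2] flags=1001 CS?F → skip
[3] flags=1001 LT?F → skip
[4] flags=1000 → (cmp)
[5] flags=1000 HI?F → skip
[6] flags=1000 GT?F → skip
[7] flags=1000 MI?T → r0=0x2a
[8] flags=1000 → (cmp)
[9] flags=1000 HI?F → skip
[10] flags=1000 EQ?F → skip
[11] flags=1000 LT?T → r0=0x1b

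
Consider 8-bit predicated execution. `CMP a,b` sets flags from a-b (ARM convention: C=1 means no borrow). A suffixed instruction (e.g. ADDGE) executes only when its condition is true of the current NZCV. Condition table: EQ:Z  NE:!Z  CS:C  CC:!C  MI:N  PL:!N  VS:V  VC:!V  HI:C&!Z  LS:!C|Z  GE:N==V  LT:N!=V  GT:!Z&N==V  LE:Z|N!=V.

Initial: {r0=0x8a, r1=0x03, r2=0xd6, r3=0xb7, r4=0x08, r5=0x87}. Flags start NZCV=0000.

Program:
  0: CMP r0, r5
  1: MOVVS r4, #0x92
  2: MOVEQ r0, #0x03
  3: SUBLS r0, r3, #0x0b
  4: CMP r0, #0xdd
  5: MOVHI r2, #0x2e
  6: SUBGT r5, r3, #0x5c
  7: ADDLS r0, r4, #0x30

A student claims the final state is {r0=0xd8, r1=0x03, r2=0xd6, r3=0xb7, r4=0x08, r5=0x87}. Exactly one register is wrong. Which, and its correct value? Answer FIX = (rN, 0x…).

FIX = (r0, 0x38)

[0] flags=0010 → (cmp)
[1] flags=0010 VS?F → skip
[2] flags=0010 EQ?F → skip
[3] flags=0010 LS?F → skip
[4] flags=1000 → (cmp)
[5] flags=1000 HI?F → skip
[6] flags=1000 GT?F → skip
[7] flags=1000 LS?T → r0=0x38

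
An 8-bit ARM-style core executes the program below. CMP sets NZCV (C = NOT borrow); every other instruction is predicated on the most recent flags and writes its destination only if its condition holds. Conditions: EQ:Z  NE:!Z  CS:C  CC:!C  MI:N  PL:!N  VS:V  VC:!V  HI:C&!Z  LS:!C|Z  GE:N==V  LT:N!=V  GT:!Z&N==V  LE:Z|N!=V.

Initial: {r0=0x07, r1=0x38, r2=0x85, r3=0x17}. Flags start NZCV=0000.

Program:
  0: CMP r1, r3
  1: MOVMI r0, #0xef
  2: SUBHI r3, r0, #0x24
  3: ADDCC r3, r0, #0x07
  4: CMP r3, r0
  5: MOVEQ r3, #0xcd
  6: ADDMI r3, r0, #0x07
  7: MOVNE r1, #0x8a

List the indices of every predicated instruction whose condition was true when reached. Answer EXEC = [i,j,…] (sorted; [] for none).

0: ✓ CMP  NZCV=0010
1: · MOVMI
2: ✓ SUBHI  r3←0xe3
3: · ADDCC
4: ✓ CMP  NZCV=1010
5: · MOVEQ
6: ✓ ADDMI  r3←0x0e
7: ✓ MOVNE  r1←0x8a

EXEC = [2,6,7]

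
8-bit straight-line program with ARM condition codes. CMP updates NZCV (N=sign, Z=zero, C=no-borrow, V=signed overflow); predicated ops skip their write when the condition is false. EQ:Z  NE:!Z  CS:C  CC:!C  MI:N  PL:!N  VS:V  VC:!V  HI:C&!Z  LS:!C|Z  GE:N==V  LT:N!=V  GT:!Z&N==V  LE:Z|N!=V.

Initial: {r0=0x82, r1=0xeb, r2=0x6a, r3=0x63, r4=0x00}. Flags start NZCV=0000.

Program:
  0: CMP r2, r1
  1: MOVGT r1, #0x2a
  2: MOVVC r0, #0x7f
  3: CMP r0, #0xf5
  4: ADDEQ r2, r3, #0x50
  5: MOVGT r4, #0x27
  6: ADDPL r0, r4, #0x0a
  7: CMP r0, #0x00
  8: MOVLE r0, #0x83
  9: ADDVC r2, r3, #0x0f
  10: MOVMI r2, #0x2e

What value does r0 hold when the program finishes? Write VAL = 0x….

0: ✓ CMP  NZCV=0000
1: ✓ MOVGT  r1←0x2a
2: ✓ MOVVC  r0←0x7f
3: ✓ CMP  NZCV=1001
4: · ADDEQ
5: ✓ MOVGT  r4←0x27
6: · ADDPL
7: ✓ CMP  NZCV=0010
8: · MOVLE
9: ✓ ADDVC  r2←0x72
10: · MOVMI

VAL = 0x7f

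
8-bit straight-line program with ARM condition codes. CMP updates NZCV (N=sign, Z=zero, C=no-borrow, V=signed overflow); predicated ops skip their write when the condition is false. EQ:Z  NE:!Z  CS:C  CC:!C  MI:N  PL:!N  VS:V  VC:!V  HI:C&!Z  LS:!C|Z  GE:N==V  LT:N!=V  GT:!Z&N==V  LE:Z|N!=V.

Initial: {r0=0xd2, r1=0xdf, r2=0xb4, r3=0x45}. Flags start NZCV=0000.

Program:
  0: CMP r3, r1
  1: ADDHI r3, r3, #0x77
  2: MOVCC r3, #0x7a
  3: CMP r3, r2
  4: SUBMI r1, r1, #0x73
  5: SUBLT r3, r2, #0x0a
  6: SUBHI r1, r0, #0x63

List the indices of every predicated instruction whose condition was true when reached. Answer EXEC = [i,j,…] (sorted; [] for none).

EXEC = [2,4]

[0] flags=0000 → (cmp)
[1] flags=0000 HI?F → skip
[2] flags=0000 CC?T → r3=0x7a
[3] flags=1001 → (cmp)
[4] flags=1001 MI?T → r1=0x6c
[5] flags=1001 LT?F → skip
[6] flags=1001 HI?F → skip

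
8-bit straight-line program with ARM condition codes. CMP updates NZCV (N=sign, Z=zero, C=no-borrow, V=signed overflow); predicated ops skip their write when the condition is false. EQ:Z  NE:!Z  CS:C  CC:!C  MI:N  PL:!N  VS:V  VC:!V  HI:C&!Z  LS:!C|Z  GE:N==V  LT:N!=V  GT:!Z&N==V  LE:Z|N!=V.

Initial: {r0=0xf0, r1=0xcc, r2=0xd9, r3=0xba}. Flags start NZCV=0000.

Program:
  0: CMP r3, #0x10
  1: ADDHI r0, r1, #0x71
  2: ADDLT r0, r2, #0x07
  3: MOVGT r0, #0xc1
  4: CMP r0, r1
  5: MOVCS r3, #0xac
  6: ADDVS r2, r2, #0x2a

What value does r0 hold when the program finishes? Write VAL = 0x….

0: ✓ CMP  NZCV=1010
1: ✓ ADDHI  r0←0x3d
2: ✓ ADDLT  r0←0xe0
3: · MOVGT
4: ✓ CMP  NZCV=0010
5: ✓ MOVCS  r3←0xac
6: · ADDVS

VAL = 0xe0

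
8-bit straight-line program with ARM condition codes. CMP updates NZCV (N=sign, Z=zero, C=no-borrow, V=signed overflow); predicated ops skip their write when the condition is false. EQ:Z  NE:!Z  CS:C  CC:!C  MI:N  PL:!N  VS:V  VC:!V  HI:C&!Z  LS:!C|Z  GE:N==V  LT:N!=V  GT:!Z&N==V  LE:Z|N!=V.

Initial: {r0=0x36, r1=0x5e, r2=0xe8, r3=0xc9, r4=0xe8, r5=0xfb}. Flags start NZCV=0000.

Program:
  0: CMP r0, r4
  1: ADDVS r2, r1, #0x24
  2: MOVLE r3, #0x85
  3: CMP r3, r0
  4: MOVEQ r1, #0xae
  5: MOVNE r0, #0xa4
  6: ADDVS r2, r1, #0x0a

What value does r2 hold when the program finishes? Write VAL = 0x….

[0] flags=0000 → (cmp)
[1] flags=0000 VS?F → skip
[2] flags=0000 LE?F → skip
[3] flags=1010 → (cmp)
[4] flags=1010 EQ?F → skip
[5] flags=1010 NE?T → r0=0xa4
[6] flags=1010 VS?F → skip

VAL = 0xe8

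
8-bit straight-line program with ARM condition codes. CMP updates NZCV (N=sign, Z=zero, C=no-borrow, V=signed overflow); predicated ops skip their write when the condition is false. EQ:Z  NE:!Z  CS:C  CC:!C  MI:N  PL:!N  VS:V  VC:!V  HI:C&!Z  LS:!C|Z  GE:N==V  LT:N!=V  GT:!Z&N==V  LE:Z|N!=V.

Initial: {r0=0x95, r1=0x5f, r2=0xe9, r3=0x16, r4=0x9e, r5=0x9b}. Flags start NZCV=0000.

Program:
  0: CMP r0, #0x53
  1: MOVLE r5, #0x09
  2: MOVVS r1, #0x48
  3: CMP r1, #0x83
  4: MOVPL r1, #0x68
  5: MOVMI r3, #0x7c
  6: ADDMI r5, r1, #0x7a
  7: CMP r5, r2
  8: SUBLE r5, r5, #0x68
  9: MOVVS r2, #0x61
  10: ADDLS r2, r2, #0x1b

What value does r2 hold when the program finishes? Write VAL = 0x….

0: ✓ CMP  NZCV=0011
1: ✓ MOVLE  r5←0x09
2: ✓ MOVVS  r1←0x48
3: ✓ CMP  NZCV=1001
4: · MOVPL
5: ✓ MOVMI  r3←0x7c
6: ✓ ADDMI  r5←0xc2
7: ✓ CMP  NZCV=1000
8: ✓ SUBLE  r5←0x5a
9: · MOVVS
10: ✓ ADDLS  r2←0x04

VAL = 0x04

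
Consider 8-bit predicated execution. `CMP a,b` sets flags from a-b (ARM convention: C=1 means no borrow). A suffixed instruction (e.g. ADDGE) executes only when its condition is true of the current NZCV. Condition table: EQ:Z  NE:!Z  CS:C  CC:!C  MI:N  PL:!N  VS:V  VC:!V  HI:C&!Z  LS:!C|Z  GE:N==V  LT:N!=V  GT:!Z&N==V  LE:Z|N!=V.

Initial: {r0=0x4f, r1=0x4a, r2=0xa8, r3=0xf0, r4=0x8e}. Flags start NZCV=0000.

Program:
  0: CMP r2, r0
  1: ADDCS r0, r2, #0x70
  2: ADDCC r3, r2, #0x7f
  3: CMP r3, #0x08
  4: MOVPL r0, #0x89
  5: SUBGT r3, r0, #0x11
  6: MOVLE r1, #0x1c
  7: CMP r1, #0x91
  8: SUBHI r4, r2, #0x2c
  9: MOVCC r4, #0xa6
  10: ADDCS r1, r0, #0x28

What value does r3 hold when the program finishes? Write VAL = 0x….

0: ✓ CMP  NZCV=0011
1: ✓ ADDCS  r0←0x18
2: · ADDCC
3: ✓ CMP  NZCV=1010
4: · MOVPL
5: · SUBGT
6: ✓ MOVLE  r1←0x1c
7: ✓ CMP  NZCV=1001
8: · SUBHI
9: ✓ MOVCC  r4←0xa6
10: · ADDCS

VAL = 0xf0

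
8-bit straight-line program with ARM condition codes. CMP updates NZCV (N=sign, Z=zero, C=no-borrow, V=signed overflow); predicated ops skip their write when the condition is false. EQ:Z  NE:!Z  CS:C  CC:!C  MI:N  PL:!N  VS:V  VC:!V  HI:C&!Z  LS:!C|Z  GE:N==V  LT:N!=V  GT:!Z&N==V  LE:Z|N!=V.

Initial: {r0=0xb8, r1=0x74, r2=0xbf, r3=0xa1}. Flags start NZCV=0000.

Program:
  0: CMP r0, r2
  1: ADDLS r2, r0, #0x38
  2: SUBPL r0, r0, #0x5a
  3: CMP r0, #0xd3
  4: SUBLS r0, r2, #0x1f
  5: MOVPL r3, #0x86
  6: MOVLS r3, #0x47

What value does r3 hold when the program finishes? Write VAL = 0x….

0: ✓ CMP  NZCV=1000
1: ✓ ADDLS  r2←0xf0
2: · SUBPL
3: ✓ CMP  NZCV=1000
4: ✓ SUBLS  r0←0xd1
5: · MOVPL
6: ✓ MOVLS  r3←0x47

VAL = 0x47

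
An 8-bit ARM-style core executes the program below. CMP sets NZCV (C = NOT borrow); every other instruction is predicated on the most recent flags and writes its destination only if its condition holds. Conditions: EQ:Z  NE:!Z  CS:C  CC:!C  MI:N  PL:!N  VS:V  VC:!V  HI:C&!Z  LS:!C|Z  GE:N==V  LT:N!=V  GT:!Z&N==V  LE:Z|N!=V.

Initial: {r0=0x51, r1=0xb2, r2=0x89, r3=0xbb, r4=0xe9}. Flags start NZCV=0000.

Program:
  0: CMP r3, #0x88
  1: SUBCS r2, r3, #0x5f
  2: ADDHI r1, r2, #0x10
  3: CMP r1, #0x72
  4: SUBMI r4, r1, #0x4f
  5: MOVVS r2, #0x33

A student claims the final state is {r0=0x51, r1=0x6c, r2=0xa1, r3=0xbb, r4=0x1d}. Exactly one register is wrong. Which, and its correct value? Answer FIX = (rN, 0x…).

0: ✓ CMP  NZCV=0010
1: ✓ SUBCS  r2←0x5c
2: ✓ ADDHI  r1←0x6c
3: ✓ CMP  NZCV=1000
4: ✓ SUBMI  r4←0x1d
5: · MOVVS

FIX = (r2, 0x5c)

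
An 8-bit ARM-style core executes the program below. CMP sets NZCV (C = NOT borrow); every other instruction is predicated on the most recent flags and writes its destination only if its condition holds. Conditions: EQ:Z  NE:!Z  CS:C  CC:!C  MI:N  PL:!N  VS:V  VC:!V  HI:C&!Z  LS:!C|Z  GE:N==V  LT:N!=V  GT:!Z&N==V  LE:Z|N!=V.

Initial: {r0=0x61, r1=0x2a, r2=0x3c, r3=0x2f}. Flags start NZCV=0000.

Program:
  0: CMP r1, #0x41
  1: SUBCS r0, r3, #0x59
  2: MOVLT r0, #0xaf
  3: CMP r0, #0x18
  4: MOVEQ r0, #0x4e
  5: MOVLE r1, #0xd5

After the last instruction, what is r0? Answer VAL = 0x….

VAL = 0xaf

0: ✓ CMP  NZCV=1000
1: · SUBCS
2: ✓ MOVLT  r0←0xaf
3: ✓ CMP  NZCV=1010
4: · MOVEQ
5: ✓ MOVLE  r1←0xd5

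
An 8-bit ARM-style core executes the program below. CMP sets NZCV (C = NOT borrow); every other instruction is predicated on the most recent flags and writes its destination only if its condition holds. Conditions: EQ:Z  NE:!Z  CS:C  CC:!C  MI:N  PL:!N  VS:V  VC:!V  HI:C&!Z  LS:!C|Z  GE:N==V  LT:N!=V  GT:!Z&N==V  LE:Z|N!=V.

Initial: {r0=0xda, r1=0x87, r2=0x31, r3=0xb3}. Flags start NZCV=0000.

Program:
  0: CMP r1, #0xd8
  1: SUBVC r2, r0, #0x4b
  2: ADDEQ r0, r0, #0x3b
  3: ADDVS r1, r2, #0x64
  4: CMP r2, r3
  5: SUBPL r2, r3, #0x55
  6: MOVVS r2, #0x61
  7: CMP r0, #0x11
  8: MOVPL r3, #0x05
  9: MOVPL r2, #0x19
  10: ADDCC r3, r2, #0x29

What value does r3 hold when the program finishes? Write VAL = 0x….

VAL = 0xb3

[0] flags=1000 → (cmp)
[1] flags=1000 VC?T → r2=0x8f
[2] flags=1000 EQ?F → skip
[3] flags=1000 VS?F → skip
[4] flags=1000 → (cmp)
[5] flags=1000 PL?F → skip
[6] flags=1000 VS?F → skip
[7] flags=1010 → (cmp)
[8] flags=1010 PL?F → skip
[9] flags=1010 PL?F → skip
[10] flags=1010 CC?F → skip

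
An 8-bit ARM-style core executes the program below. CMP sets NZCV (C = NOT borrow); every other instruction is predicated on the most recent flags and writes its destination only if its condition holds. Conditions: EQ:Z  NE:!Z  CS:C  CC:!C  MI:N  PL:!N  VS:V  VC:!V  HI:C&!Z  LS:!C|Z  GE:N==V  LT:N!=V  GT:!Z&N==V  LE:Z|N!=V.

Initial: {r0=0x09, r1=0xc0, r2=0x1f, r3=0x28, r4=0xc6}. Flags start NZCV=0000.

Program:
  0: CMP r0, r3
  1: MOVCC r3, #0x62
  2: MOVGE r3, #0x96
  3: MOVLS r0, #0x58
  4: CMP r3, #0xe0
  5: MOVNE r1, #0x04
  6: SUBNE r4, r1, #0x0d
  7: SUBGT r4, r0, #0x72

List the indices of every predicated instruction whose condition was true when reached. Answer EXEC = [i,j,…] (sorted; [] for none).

EXEC = [1,3,5,6,7]

0: ✓ CMP  NZCV=1000
1: ✓ MOVCC  r3←0x62
2: · MOVGE
3: ✓ MOVLS  r0←0x58
4: ✓ CMP  NZCV=1001
5: ✓ MOVNE  r1←0x04
6: ✓ SUBNE  r4←0xf7
7: ✓ SUBGT  r4←0xe6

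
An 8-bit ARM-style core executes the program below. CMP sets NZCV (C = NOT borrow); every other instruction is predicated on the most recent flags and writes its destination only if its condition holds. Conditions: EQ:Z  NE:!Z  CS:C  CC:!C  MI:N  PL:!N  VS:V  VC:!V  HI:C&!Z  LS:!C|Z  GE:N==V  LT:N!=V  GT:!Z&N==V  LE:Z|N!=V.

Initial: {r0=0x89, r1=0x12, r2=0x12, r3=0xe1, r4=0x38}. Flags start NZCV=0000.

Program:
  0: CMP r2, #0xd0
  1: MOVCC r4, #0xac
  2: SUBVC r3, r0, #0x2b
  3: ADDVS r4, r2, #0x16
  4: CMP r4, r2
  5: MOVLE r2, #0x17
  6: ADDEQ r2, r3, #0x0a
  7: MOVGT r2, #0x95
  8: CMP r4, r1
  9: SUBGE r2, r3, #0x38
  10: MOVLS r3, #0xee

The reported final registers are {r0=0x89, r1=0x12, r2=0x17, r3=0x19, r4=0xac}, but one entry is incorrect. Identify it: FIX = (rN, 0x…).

[0] flags=0000 → (cmp)
[1] flags=0000 CC?T → r4=0xac
[2] flags=0000 VC?T → r3=0x5e
[3] flags=0000 VS?F → skip
[4] flags=1010 → (cmp)
[5] flags=1010 LE?T → r2=0x17
[6] flags=1010 EQ?F → skip
[7] flags=1010 GT?F → skip
[8] flags=1010 → (cmp)
[9] flags=1010 GE?F → skip
[10] flags=1010 LS?F → skip

FIX = (r3, 0x5e)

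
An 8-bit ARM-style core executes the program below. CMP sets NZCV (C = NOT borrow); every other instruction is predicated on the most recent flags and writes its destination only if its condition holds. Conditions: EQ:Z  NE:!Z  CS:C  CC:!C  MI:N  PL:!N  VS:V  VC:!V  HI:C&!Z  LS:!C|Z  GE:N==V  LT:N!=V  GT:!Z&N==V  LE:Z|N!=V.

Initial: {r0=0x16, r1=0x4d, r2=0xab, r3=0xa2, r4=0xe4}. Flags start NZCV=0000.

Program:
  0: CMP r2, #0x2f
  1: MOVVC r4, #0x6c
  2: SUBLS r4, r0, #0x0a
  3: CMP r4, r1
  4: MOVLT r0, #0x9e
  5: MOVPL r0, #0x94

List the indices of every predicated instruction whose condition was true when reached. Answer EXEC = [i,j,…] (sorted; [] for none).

[0] flags=0011 → (cmp)
[1] flags=0011 VC?F → skip
[2] flags=0011 LS?F → skip
[3] flags=1010 → (cmp)
[4] flags=1010 LT?T → r0=0x9e
[5] flags=1010 PL?F → skip

EXEC = [4]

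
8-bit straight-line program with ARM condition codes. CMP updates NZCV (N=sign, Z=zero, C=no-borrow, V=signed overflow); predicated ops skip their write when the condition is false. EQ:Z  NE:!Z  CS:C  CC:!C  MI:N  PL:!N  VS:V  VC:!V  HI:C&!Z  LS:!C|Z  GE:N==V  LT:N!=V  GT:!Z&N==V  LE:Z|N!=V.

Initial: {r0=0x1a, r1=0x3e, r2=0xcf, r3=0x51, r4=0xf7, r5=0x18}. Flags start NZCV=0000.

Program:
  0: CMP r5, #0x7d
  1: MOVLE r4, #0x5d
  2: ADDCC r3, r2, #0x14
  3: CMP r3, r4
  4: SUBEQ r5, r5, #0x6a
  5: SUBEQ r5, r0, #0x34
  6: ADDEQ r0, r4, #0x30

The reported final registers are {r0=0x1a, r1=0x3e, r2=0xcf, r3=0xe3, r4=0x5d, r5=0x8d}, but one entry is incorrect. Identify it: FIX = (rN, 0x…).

FIX = (r5, 0x18)

[0] flags=1000 → (cmp)
[1] flags=1000 LE?T → r4=0x5d
[2] flags=1000 CC?T → r3=0xe3
[3] flags=1010 → (cmp)
[4] flags=1010 EQ?F → skip
[5] flags=1010 EQ?F → skip
[6] flags=1010 EQ?F → skip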